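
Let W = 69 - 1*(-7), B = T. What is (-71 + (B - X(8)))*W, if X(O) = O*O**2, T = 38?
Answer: -41420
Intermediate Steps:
B = 38
X(O) = O**3
W = 76 (W = 69 + 7 = 76)
(-71 + (B - X(8)))*W = (-71 + (38 - 1*8**3))*76 = (-71 + (38 - 1*512))*76 = (-71 + (38 - 512))*76 = (-71 - 474)*76 = -545*76 = -41420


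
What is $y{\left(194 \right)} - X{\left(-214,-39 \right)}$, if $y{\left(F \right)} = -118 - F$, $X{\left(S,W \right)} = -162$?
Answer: $-150$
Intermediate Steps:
$y{\left(194 \right)} - X{\left(-214,-39 \right)} = \left(-118 - 194\right) - -162 = \left(-118 - 194\right) + 162 = -312 + 162 = -150$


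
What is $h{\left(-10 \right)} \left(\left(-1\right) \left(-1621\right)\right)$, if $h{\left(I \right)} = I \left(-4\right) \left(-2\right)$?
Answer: $-129680$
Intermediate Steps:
$h{\left(I \right)} = 8 I$ ($h{\left(I \right)} = - 4 I \left(-2\right) = 8 I$)
$h{\left(-10 \right)} \left(\left(-1\right) \left(-1621\right)\right) = 8 \left(-10\right) \left(\left(-1\right) \left(-1621\right)\right) = \left(-80\right) 1621 = -129680$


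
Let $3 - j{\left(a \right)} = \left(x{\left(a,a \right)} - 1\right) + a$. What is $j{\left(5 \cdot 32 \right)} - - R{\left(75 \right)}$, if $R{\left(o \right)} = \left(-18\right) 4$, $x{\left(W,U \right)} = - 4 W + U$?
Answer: $252$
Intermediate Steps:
$x{\left(W,U \right)} = U - 4 W$
$R{\left(o \right)} = -72$
$j{\left(a \right)} = 4 + 2 a$ ($j{\left(a \right)} = 3 - \left(\left(\left(a - 4 a\right) - 1\right) + a\right) = 3 - \left(\left(- 3 a - 1\right) + a\right) = 3 - \left(\left(-1 - 3 a\right) + a\right) = 3 - \left(-1 - 2 a\right) = 3 + \left(1 + 2 a\right) = 4 + 2 a$)
$j{\left(5 \cdot 32 \right)} - - R{\left(75 \right)} = \left(4 + 2 \cdot 5 \cdot 32\right) - \left(-1\right) \left(-72\right) = \left(4 + 2 \cdot 160\right) - 72 = \left(4 + 320\right) - 72 = 324 - 72 = 252$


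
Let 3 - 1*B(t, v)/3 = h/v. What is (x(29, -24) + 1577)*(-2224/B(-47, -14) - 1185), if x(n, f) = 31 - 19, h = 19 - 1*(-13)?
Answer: -233746667/111 ≈ -2.1058e+6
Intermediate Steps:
h = 32 (h = 19 + 13 = 32)
B(t, v) = 9 - 96/v
x(n, f) = 12
(x(29, -24) + 1577)*(-2224/B(-47, -14) - 1185) = (12 + 1577)*(-2224/(9 - 96/(-14)) - 1185) = 1589*(-2224/(9 - 96*(-1/14)) - 1185) = 1589*(-2224/(9 + 48/7) - 1185) = 1589*(-2224/111/7 - 1185) = 1589*(-2224*7/111 - 1185) = 1589*(-15568/111 - 1185) = 1589*(-147103/111) = -233746667/111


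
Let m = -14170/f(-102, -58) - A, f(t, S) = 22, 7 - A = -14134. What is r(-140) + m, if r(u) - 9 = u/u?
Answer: -162526/11 ≈ -14775.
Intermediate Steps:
A = 14141 (A = 7 - 1*(-14134) = 7 + 14134 = 14141)
m = -162636/11 (m = -14170/22 - 1*14141 = -14170*1/22 - 14141 = -7085/11 - 14141 = -162636/11 ≈ -14785.)
r(u) = 10 (r(u) = 9 + u/u = 9 + 1 = 10)
r(-140) + m = 10 - 162636/11 = -162526/11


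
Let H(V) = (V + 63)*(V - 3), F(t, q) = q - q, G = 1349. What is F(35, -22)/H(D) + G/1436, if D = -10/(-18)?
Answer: 1349/1436 ≈ 0.93941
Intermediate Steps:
D = 5/9 (D = -10*(-1/18) = 5/9 ≈ 0.55556)
F(t, q) = 0
H(V) = (-3 + V)*(63 + V) (H(V) = (63 + V)*(-3 + V) = (-3 + V)*(63 + V))
F(35, -22)/H(D) + G/1436 = 0/(-189 + (5/9)² + 60*(5/9)) + 1349/1436 = 0/(-189 + 25/81 + 100/3) + 1349*(1/1436) = 0/(-12584/81) + 1349/1436 = 0*(-81/12584) + 1349/1436 = 0 + 1349/1436 = 1349/1436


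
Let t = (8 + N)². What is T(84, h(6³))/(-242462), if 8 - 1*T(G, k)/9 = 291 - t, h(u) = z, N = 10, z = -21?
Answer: -369/242462 ≈ -0.0015219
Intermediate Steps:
t = 324 (t = (8 + 10)² = 18² = 324)
h(u) = -21
T(G, k) = 369 (T(G, k) = 72 - 9*(291 - 1*324) = 72 - 9*(291 - 324) = 72 - 9*(-33) = 72 + 297 = 369)
T(84, h(6³))/(-242462) = 369/(-242462) = 369*(-1/242462) = -369/242462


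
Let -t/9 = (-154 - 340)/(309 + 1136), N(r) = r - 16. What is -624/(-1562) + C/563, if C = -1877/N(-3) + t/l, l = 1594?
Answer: 5531941799762/9621420554405 ≈ 0.57496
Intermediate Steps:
N(r) = -16 + r
t = 4446/1445 (t = -9*(-154 - 340)/(309 + 1136) = -(-4446)/1445 = -9*(-494/1445) = 4446/1445 ≈ 3.0768)
C = 2161717442/21881635 (C = -1877/(-16 - 3) + (4446/1445)/1594 = -1877/(-19) + (4446/1445)*(1/1594) = -1877*(-1/19) + 2223/1151665 = 1877/19 + 2223/1151665 = 2161717442/21881635 ≈ 98.791)
-624/(-1562) + C/563 = -624/(-1562) + (2161717442/21881635)/563 = -624*(-1/1562) + (2161717442/21881635)*(1/563) = 312/781 + 2161717442/12319360505 = 5531941799762/9621420554405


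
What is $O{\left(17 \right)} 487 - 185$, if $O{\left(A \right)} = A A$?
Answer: $140558$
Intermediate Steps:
$O{\left(A \right)} = A^{2}$
$O{\left(17 \right)} 487 - 185 = 17^{2} \cdot 487 - 185 = 289 \cdot 487 - 185 = 140743 - 185 = 140558$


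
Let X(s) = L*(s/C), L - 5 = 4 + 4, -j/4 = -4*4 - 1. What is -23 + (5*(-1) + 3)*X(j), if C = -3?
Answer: 1699/3 ≈ 566.33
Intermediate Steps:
j = 68 (j = -4*(-4*4 - 1) = -4*(-16 - 1) = -4*(-17) = 68)
L = 13 (L = 5 + (4 + 4) = 5 + 8 = 13)
X(s) = -13*s/3 (X(s) = 13*(s/(-3)) = 13*(s*(-⅓)) = 13*(-s/3) = -13*s/3)
-23 + (5*(-1) + 3)*X(j) = -23 + (5*(-1) + 3)*(-13/3*68) = -23 + (-5 + 3)*(-884/3) = -23 - 2*(-884/3) = -23 + 1768/3 = 1699/3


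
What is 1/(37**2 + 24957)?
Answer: 1/26326 ≈ 3.7985e-5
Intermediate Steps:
1/(37**2 + 24957) = 1/(1369 + 24957) = 1/26326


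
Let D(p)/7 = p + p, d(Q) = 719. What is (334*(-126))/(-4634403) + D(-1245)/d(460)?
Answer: -26915795298/1110711919 ≈ -24.233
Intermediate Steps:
D(p) = 14*p (D(p) = 7*(p + p) = 7*(2*p) = 14*p)
(334*(-126))/(-4634403) + D(-1245)/d(460) = (334*(-126))/(-4634403) + (14*(-1245))/719 = -42084*(-1/4634403) - 17430*1/719 = 14028/1544801 - 17430/719 = -26915795298/1110711919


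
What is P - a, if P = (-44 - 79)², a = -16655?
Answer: 31784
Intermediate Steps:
P = 15129 (P = (-123)² = 15129)
P - a = 15129 - 1*(-16655) = 15129 + 16655 = 31784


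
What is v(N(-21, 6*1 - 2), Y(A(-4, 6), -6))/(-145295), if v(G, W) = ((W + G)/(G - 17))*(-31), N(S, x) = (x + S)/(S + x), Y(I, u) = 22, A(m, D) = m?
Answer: -713/2324720 ≈ -0.00030670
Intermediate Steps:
N(S, x) = 1 (N(S, x) = (S + x)/(S + x) = 1)
v(G, W) = -31*(G + W)/(-17 + G) (v(G, W) = ((G + W)/(-17 + G))*(-31) = -31*(G + W)/(-17 + G))
v(N(-21, 6*1 - 2), Y(A(-4, 6), -6))/(-145295) = (31*(-1*1 - 1*22)/(-17 + 1))/(-145295) = (31*(-1 - 22)/(-16))*(-1/145295) = (31*(-1/16)*(-23))*(-1/145295) = (713/16)*(-1/145295) = -713/2324720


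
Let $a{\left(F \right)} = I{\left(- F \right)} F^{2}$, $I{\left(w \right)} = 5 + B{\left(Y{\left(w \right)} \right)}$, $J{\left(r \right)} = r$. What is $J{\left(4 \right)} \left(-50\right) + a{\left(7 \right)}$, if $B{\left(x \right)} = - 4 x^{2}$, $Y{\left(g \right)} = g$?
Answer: $-9559$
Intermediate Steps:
$I{\left(w \right)} = 5 - 4 w^{2}$
$a{\left(F \right)} = F^{2} \left(5 - 4 F^{2}\right)$ ($a{\left(F \right)} = \left(5 - 4 \left(- F\right)^{2}\right) F^{2} = \left(5 - 4 F^{2}\right) F^{2} = F^{2} \left(5 - 4 F^{2}\right)$)
$J{\left(4 \right)} \left(-50\right) + a{\left(7 \right)} = 4 \left(-50\right) + 7^{2} \left(5 - 4 \cdot 7^{2}\right) = -200 + 49 \left(5 - 196\right) = -200 + 49 \left(-191\right) = -200 - 9359 = -9559$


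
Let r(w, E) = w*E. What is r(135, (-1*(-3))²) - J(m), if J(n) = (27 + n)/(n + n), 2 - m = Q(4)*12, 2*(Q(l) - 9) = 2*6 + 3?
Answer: 476111/392 ≈ 1214.6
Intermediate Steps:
Q(l) = 33/2 (Q(l) = 9 + (2*6 + 3)/2 = 9 + (12 + 3)/2 = 9 + (½)*15 = 9 + 15/2 = 33/2)
r(w, E) = E*w
m = -196 (m = 2 - 33*12/2 = 2 - 1*198 = 2 - 198 = -196)
J(n) = (27 + n)/(2*n) (J(n) = (27 + n)/((2*n)) = (27 + n)*(1/(2*n)) = (27 + n)/(2*n))
r(135, (-1*(-3))²) - J(m) = (-1*(-3))²*135 - (27 - 196)/(2*(-196)) = 3²*135 - (-1)*(-169)/(2*196) = 9*135 - 1*169/392 = 1215 - 169/392 = 476111/392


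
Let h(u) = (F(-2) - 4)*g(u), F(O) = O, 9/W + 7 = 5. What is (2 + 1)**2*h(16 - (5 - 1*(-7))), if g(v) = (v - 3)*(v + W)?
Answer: 27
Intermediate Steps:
W = -9/2 (W = 9/(-7 + 5) = 9/(-2) = 9*(-1/2) = -9/2 ≈ -4.5000)
g(v) = (-3 + v)*(-9/2 + v) (g(v) = (v - 3)*(v - 9/2) = (-3 + v)*(-9/2 + v))
h(u) = -81 - 6*u**2 + 45*u (h(u) = (-2 - 4)*(27/2 + u**2 - 15*u/2) = -6*(27/2 + u**2 - 15*u/2) = -81 - 6*u**2 + 45*u)
(2 + 1)**2*h(16 - (5 - 1*(-7))) = (2 + 1)**2*(-81 - 6*(16 - (5 - 1*(-7)))**2 + 45*(16 - (5 - 1*(-7)))) = 3**2*(-81 - 6*(16 - (5 + 7))**2 + 45*(16 - (5 + 7))) = 9*(-81 - 6*(16 - 1*12)**2 + 45*(16 - 1*12)) = 9*(-81 - 6*(16 - 12)**2 + 45*(16 - 12)) = 9*(-81 - 6*4**2 + 45*4) = 9*(-81 - 6*16 + 180) = 9*(-81 - 96 + 180) = 9*3 = 27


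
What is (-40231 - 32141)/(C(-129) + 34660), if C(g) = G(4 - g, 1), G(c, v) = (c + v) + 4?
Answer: -36186/17399 ≈ -2.0798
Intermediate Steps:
G(c, v) = 4 + c + v
C(g) = 9 - g (C(g) = 4 + (4 - g) + 1 = 9 - g)
(-40231 - 32141)/(C(-129) + 34660) = (-40231 - 32141)/((9 - 1*(-129)) + 34660) = -72372/((9 + 129) + 34660) = -72372/(138 + 34660) = -72372/34798 = -72372*1/34798 = -36186/17399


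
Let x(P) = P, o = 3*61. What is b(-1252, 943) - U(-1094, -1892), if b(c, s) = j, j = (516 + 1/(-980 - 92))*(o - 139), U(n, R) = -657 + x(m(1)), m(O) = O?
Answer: 6260469/268 ≈ 23360.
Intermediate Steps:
o = 183
U(n, R) = -656 (U(n, R) = -657 + 1 = -656)
j = 6084661/268 (j = (516 + 1/(-980 - 92))*(183 - 139) = (516 + 1/(-1072))*44 = (516 - 1/1072)*44 = (553151/1072)*44 = 6084661/268 ≈ 22704.)
b(c, s) = 6084661/268
b(-1252, 943) - U(-1094, -1892) = 6084661/268 - 1*(-656) = 6084661/268 + 656 = 6260469/268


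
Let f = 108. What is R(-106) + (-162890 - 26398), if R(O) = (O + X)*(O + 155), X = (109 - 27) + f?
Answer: -185172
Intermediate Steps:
X = 190 (X = (109 - 27) + 108 = 82 + 108 = 190)
R(O) = (155 + O)*(190 + O) (R(O) = (O + 190)*(O + 155) = (190 + O)*(155 + O) = (155 + O)*(190 + O))
R(-106) + (-162890 - 26398) = (29450 + (-106)**2 + 345*(-106)) + (-162890 - 26398) = (29450 + 11236 - 36570) - 189288 = 4116 - 189288 = -185172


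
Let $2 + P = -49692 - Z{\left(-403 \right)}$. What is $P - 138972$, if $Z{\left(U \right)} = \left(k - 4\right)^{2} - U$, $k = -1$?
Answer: $-189094$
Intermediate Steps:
$Z{\left(U \right)} = 25 - U$ ($Z{\left(U \right)} = \left(-1 - 4\right)^{2} - U = \left(-5\right)^{2} - U = 25 - U$)
$P = -50122$ ($P = -2 - \left(49717 + 403\right) = -2 - 50120 = -50122$)
$P - 138972 = -50122 - 138972 = -189094$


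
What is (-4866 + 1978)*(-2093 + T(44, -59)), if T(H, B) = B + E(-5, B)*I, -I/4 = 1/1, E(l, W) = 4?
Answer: 6261184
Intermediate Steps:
I = -4 (I = -4/1 = -4*1 = -4)
T(H, B) = -16 + B (T(H, B) = B + 4*(-4) = B - 16 = -16 + B)
(-4866 + 1978)*(-2093 + T(44, -59)) = (-4866 + 1978)*(-2093 + (-16 - 59)) = -2888*(-2093 - 75) = -2888*(-2168) = 6261184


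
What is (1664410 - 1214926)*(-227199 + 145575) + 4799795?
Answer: -36683882221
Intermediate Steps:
(1664410 - 1214926)*(-227199 + 145575) + 4799795 = 449484*(-81624) + 4799795 = -36688682016 + 4799795 = -36683882221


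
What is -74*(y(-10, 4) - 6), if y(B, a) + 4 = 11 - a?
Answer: 222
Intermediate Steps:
y(B, a) = 7 - a (y(B, a) = -4 + (11 - a) = 7 - a)
-74*(y(-10, 4) - 6) = -74*((7 - 1*4) - 6) = -74*((7 - 4) - 6) = -74*(3 - 6) = -74*(-3) = 222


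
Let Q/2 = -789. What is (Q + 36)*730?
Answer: -1125660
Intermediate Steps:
Q = -1578 (Q = 2*(-789) = -1578)
(Q + 36)*730 = (-1578 + 36)*730 = -1542*730 = -1125660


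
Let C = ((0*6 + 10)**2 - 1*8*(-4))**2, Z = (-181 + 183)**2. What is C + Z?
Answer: 17428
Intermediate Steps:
Z = 4 (Z = 2**2 = 4)
C = 17424 (C = ((0 + 10)**2 - 8*(-4))**2 = (10**2 + 32)**2 = (100 + 32)**2 = 132**2 = 17424)
C + Z = 17424 + 4 = 17428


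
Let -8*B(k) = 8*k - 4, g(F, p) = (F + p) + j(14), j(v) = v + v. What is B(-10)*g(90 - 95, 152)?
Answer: 3675/2 ≈ 1837.5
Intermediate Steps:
j(v) = 2*v
g(F, p) = 28 + F + p (g(F, p) = (F + p) + 2*14 = (F + p) + 28 = 28 + F + p)
B(k) = 1/2 - k (B(k) = -(8*k - 4)/8 = -(-4 + 8*k)/8 = 1/2 - k)
B(-10)*g(90 - 95, 152) = (1/2 - 1*(-10))*(28 + (90 - 95) + 152) = (1/2 + 10)*(28 - 5 + 152) = (21/2)*175 = 3675/2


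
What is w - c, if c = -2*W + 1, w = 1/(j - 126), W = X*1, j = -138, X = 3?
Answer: 1319/264 ≈ 4.9962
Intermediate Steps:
W = 3 (W = 3*1 = 3)
w = -1/264 (w = 1/(-138 - 126) = 1/(-264) = -1/264 ≈ -0.0037879)
c = -5 (c = -2*3 + 1 = -6 + 1 = -5)
w - c = -1/264 - 1*(-5) = -1/264 + 5 = 1319/264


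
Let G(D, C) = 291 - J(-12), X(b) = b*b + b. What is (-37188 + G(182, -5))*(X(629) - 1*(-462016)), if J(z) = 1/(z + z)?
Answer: -380017713361/12 ≈ -3.1668e+10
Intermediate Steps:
X(b) = b + b² (X(b) = b² + b = b + b²)
J(z) = 1/(2*z)
G(D, C) = 6985/24 (G(D, C) = 291 - 1/(2*(-12)) = 291 - (-1)/(2*12) = 291 - 1*(-1/24) = 291 + 1/24 = 6985/24)
(-37188 + G(182, -5))*(X(629) - 1*(-462016)) = (-37188 + 6985/24)*(629*(1 + 629) - 1*(-462016)) = -885527*(629*630 + 462016)/24 = -885527*(396270 + 462016)/24 = -885527/24*858286 = -380017713361/12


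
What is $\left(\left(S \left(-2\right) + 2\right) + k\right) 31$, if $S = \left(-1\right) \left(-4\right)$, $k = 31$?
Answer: $775$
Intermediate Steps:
$S = 4$
$\left(\left(S \left(-2\right) + 2\right) + k\right) 31 = \left(\left(4 \left(-2\right) + 2\right) + 31\right) 31 = \left(\left(-8 + 2\right) + 31\right) 31 = \left(-6 + 31\right) 31 = 25 \cdot 31 = 775$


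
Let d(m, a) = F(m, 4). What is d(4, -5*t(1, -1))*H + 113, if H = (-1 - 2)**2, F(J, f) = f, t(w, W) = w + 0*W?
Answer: 149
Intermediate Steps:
t(w, W) = w (t(w, W) = w + 0 = w)
d(m, a) = 4
H = 9 (H = (-3)**2 = 9)
d(4, -5*t(1, -1))*H + 113 = 4*9 + 113 = 36 + 113 = 149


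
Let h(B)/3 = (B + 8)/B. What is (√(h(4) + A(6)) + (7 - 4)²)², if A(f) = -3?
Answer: (9 + √6)² ≈ 131.09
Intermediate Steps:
h(B) = 3*(8 + B)/B (h(B) = 3*((B + 8)/B) = 3*((8 + B)/B) = 3*(8 + B)/B)
(√(h(4) + A(6)) + (7 - 4)²)² = (√((3 + 24/4) - 3) + (7 - 4)²)² = (√((3 + 24*(¼)) - 3) + 3²)² = (√((3 + 6) - 3) + 9)² = (√(9 - 3) + 9)² = (√6 + 9)² = (9 + √6)²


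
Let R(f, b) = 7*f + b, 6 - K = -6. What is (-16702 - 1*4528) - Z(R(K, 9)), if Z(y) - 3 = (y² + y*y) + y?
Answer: -38624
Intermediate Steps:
K = 12 (K = 6 - 1*(-6) = 6 + 6 = 12)
R(f, b) = b + 7*f
Z(y) = 3 + y + 2*y² (Z(y) = 3 + ((y² + y*y) + y) = 3 + ((y² + y²) + y) = 3 + (2*y² + y) = 3 + (y + 2*y²) = 3 + y + 2*y²)
(-16702 - 1*4528) - Z(R(K, 9)) = (-16702 - 1*4528) - (3 + (9 + 7*12) + 2*(9 + 7*12)²) = (-16702 - 4528) - (3 + (9 + 84) + 2*(9 + 84)²) = -21230 - (3 + 93 + 2*93²) = -21230 - (3 + 93 + 2*8649) = -21230 - (3 + 93 + 17298) = -21230 - 1*17394 = -21230 - 17394 = -38624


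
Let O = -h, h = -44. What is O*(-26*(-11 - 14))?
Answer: 28600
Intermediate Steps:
O = 44 (O = -1*(-44) = 44)
O*(-26*(-11 - 14)) = 44*(-26*(-11 - 14)) = 44*(-26*(-25)) = 44*650 = 28600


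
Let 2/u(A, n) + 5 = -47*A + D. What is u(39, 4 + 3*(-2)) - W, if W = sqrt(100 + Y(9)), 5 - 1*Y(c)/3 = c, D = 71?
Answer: -2/1767 - 2*sqrt(22) ≈ -9.3820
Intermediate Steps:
Y(c) = 15 - 3*c
u(A, n) = 2/(66 - 47*A) (u(A, n) = 2/(-5 + (-47*A + 71)) = 2/(-5 + (71 - 47*A)) = 2/(66 - 47*A))
W = 2*sqrt(22) (W = sqrt(100 + (15 - 3*9)) = sqrt(100 + (15 - 27)) = sqrt(100 - 12) = sqrt(88) = 2*sqrt(22) ≈ 9.3808)
u(39, 4 + 3*(-2)) - W = -2/(-66 + 47*39) - 2*sqrt(22) = -2/(-66 + 1833) - 2*sqrt(22) = -2/1767 - 2*sqrt(22)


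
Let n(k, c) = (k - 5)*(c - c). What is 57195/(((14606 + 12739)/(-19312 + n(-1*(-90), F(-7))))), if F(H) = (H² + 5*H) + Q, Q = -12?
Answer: -73636656/1823 ≈ -40393.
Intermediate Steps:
F(H) = -12 + H² + 5*H (F(H) = (H² + 5*H) - 12 = -12 + H² + 5*H)
n(k, c) = 0 (n(k, c) = (-5 + k)*0 = 0)
57195/(((14606 + 12739)/(-19312 + n(-1*(-90), F(-7))))) = 57195/(((14606 + 12739)/(-19312 + 0))) = 57195/((27345/(-19312))) = 57195/((27345*(-1/19312))) = 57195/(-27345/19312) = 57195*(-19312/27345) = -73636656/1823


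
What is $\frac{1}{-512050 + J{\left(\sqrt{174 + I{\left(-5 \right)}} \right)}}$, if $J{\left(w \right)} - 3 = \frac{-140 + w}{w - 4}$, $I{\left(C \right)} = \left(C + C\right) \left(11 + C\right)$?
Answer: $- \frac{660277}{338095861670} + \frac{17 \sqrt{114}}{3211910685865} \approx -1.9529 \cdot 10^{-6}$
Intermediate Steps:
$I{\left(C \right)} = 2 C \left(11 + C\right)$
$J{\left(w \right)} = 3 + \frac{-140 + w}{-4 + w}$ ($J{\left(w \right)} = 3 + \frac{-140 + w}{w - 4} = 3 + \frac{-140 + w}{-4 + w}$)
$\frac{1}{-512050 + J{\left(\sqrt{174 + I{\left(-5 \right)}} \right)}} = \frac{1}{-512050 + \frac{4 \left(-38 + \sqrt{174 + 2 \left(-5\right) \left(11 - 5\right)}\right)}{-4 + \sqrt{174 + 2 \left(-5\right) \left(11 - 5\right)}}} = \frac{1}{-512050 + \frac{4 \left(-38 + \sqrt{174 + 2 \left(-5\right) 6}\right)}{-4 + \sqrt{174 + 2 \left(-5\right) 6}}} = \frac{1}{-512050 + \frac{4 \left(-38 + \sqrt{174 - 60}\right)}{-4 + \sqrt{174 - 60}}} = \frac{1}{-512050 + \frac{4 \left(-38 + \sqrt{114}\right)}{-4 + \sqrt{114}}}$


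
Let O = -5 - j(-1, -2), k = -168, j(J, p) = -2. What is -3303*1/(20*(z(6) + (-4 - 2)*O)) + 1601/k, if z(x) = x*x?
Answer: -5287/420 ≈ -12.588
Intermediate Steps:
z(x) = x²
O = -3 (O = -5 - 1*(-2) = -5 + 2 = -3)
-3303*1/(20*(z(6) + (-4 - 2)*O)) + 1601/k = -3303*1/(20*(6² + (-4 - 2)*(-3))) + 1601/(-168) = -3303*1/(20*(36 - 6*(-3))) + 1601*(-1/168) = -3303*1/(20*(36 + 18)) - 1601/168 = -3303/(20*54) - 1601/168 = -3303/1080 - 1601/168 = -3303*1/1080 - 1601/168 = -367/120 - 1601/168 = -5287/420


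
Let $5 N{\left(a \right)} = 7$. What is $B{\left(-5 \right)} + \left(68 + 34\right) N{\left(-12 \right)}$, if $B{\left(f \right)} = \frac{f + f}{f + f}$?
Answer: $\frac{719}{5} \approx 143.8$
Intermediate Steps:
$N{\left(a \right)} = \frac{7}{5}$ ($N{\left(a \right)} = \frac{1}{5} \cdot 7 = \frac{7}{5}$)
$B{\left(f \right)} = 1$ ($B{\left(f \right)} = \frac{2 f}{2 f} = 2 f \frac{1}{2 f} = 1$)
$B{\left(-5 \right)} + \left(68 + 34\right) N{\left(-12 \right)} = 1 + \left(68 + 34\right) \frac{7}{5} = 1 + 102 \cdot \frac{7}{5} = 1 + \frac{714}{5} = \frac{719}{5}$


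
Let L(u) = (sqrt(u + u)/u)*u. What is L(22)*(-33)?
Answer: -66*sqrt(11) ≈ -218.90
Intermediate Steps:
L(u) = sqrt(2)*sqrt(u) (L(u) = (sqrt(2*u)/u)*u = ((sqrt(2)*sqrt(u))/u)*u = (sqrt(2)/sqrt(u))*u = sqrt(2)*sqrt(u))
L(22)*(-33) = (sqrt(2)*sqrt(22))*(-33) = (2*sqrt(11))*(-33) = -66*sqrt(11)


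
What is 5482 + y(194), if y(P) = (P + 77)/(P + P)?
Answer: 2127287/388 ≈ 5482.7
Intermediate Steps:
y(P) = (77 + P)/(2*P) (y(P) = (77 + P)/((2*P)) = (77 + P)*(1/(2*P)) = (77 + P)/(2*P))
5482 + y(194) = 5482 + (1/2)*(77 + 194)/194 = 5482 + (1/2)*(1/194)*271 = 5482 + 271/388 = 2127287/388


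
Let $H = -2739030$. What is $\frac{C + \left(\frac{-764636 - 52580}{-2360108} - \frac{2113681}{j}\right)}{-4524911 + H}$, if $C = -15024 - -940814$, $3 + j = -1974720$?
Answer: $- \frac{1078676507040733769}{8463507399699180261} \approx -0.12745$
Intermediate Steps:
$j = -1974723$ ($j = -3 - 1974720 = -1974723$)
$C = 925790$ ($C = -15024 + 940814 = 925790$)
$\frac{C + \left(\frac{-764636 - 52580}{-2360108} - \frac{2113681}{j}\right)}{-4524911 + H} = \frac{925790 + \left(\frac{-764636 - 52580}{-2360108} - \frac{2113681}{-1974723}\right)}{-4524911 - 2739030} = \frac{925790 + \left(\left(-764636 - 52580\right) \left(- \frac{1}{2360108}\right) - - \frac{2113681}{1974723}\right)}{-7263941} = \left(925790 + \left(\left(-817216\right) \left(- \frac{1}{2360108}\right) + \frac{2113681}{1974723}\right)\right) \left(- \frac{1}{7263941}\right) = \left(925790 + \left(\frac{204304}{590027} + \frac{2113681}{1974723}\right)\right) \left(- \frac{1}{7263941}\right) = \left(925790 + \frac{1650572667179}{1165139887521}\right) \left(- \frac{1}{7263941}\right) = \frac{1078676507040733769}{1165139887521} \left(- \frac{1}{7263941}\right) = - \frac{1078676507040733769}{8463507399699180261}$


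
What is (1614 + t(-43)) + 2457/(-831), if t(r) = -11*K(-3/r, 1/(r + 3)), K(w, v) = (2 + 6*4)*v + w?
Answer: 385303193/238220 ≈ 1617.4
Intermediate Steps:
K(w, v) = w + 26*v (K(w, v) = (2 + 24)*v + w = 26*v + w = w + 26*v)
t(r) = -286/(3 + r) + 33/r (t(r) = -11*(-3/r + 26/(r + 3)) = -11*(-3/r + 26/(3 + r)) = -286/(3 + r) + 33/r)
(1614 + t(-43)) + 2457/(-831) = (1614 + 11*(9 - 23*(-43))/(-43*(3 - 43))) + 2457/(-831) = (1614 + 11*(-1/43)*(9 + 989)/(-40)) + 2457*(-1/831) = (1614 + 11*(-1/43)*(-1/40)*998) - 819/277 = (1614 + 5489/860) - 819/277 = 1393529/860 - 819/277 = 385303193/238220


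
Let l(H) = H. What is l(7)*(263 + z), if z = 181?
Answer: 3108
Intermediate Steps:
l(7)*(263 + z) = 7*(263 + 181) = 7*444 = 3108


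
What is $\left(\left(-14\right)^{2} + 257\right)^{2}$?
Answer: $205209$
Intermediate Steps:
$\left(\left(-14\right)^{2} + 257\right)^{2} = \left(196 + 257\right)^{2} = 453^{2} = 205209$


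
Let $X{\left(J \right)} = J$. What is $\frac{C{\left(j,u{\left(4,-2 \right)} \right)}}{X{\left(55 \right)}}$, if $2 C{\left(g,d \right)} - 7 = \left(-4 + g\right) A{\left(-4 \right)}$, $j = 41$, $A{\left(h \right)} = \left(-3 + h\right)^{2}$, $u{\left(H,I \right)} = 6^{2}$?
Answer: $\frac{182}{11} \approx 16.545$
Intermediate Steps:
$u{\left(H,I \right)} = 36$
$C{\left(g,d \right)} = - \frac{189}{2} + \frac{49 g}{2}$ ($C{\left(g,d \right)} = \frac{7}{2} + \frac{\left(-4 + g\right) \left(-3 - 4\right)^{2}}{2} = \frac{7}{2} + \frac{\left(-4 + g\right) \left(-7\right)^{2}}{2} = \frac{7}{2} + \frac{\left(-4 + g\right) 49}{2} = \frac{7}{2} + \frac{-196 + 49 g}{2} = \frac{7}{2} + \left(-98 + \frac{49 g}{2}\right) = - \frac{189}{2} + \frac{49 g}{2}$)
$\frac{C{\left(j,u{\left(4,-2 \right)} \right)}}{X{\left(55 \right)}} = \frac{- \frac{189}{2} + \frac{49}{2} \cdot 41}{55} = \left(- \frac{189}{2} + \frac{2009}{2}\right) \frac{1}{55} = 910 \cdot \frac{1}{55} = \frac{182}{11}$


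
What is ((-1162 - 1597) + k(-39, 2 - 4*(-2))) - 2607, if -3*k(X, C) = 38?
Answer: -16136/3 ≈ -5378.7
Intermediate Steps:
k(X, C) = -38/3 (k(X, C) = -⅓*38 = -38/3)
((-1162 - 1597) + k(-39, 2 - 4*(-2))) - 2607 = ((-1162 - 1597) - 38/3) - 2607 = (-2759 - 38/3) - 2607 = -8315/3 - 2607 = -16136/3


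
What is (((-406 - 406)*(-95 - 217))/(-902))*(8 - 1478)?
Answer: 186207840/451 ≈ 4.1288e+5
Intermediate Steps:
(((-406 - 406)*(-95 - 217))/(-902))*(8 - 1478) = (-812*(-312)*(-1/902))*(-1470) = (253344*(-1/902))*(-1470) = -126672/451*(-1470) = 186207840/451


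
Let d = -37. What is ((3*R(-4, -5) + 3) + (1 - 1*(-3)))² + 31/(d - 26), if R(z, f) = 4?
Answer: 22712/63 ≈ 360.51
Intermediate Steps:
((3*R(-4, -5) + 3) + (1 - 1*(-3)))² + 31/(d - 26) = ((3*4 + 3) + (1 - 1*(-3)))² + 31/(-37 - 26) = ((12 + 3) + (1 + 3))² + 31/(-63) = (15 + 4)² + 31*(-1/63) = 19² - 31/63 = 361 - 31/63 = 22712/63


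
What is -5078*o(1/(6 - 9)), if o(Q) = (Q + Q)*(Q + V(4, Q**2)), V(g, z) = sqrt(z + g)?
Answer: -10156/9 + 10156*sqrt(37)/9 ≈ 5735.6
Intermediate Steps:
V(g, z) = sqrt(g + z)
o(Q) = 2*Q*(Q + sqrt(4 + Q**2)) (o(Q) = (Q + Q)*(Q + sqrt(4 + Q**2)) = (2*Q)*(Q + sqrt(4 + Q**2)) = 2*Q*(Q + sqrt(4 + Q**2)))
-5078*o(1/(6 - 9)) = -10156*(1/(6 - 9) + sqrt(4 + (1/(6 - 9))**2))/(6 - 9) = -10156*(1/(-3) + sqrt(4 + (1/(-3))**2))/(-3) = -10156*(-1)*(-1/3 + sqrt(4 + (-1/3)**2))/3 = -10156*(-1)*(-1/3 + sqrt(4 + 1/9))/3 = -10156*(-1)*(-1/3 + sqrt(37/9))/3 = -10156*(-1)*(-1/3 + sqrt(37)/3)/3 = -5078*(2/9 - 2*sqrt(37)/9) = -10156/9 + 10156*sqrt(37)/9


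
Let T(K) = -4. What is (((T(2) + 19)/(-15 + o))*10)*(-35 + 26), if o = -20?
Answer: 270/7 ≈ 38.571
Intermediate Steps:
(((T(2) + 19)/(-15 + o))*10)*(-35 + 26) = (((-4 + 19)/(-15 - 20))*10)*(-35 + 26) = ((15/(-35))*10)*(-9) = ((15*(-1/35))*10)*(-9) = -3/7*10*(-9) = -30/7*(-9) = 270/7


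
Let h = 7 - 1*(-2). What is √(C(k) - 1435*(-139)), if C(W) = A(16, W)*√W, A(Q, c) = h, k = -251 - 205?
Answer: √(199465 + 18*I*√114) ≈ 446.62 + 0.215*I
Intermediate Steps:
k = -456
h = 9 (h = 7 + 2 = 9)
A(Q, c) = 9
C(W) = 9*√W
√(C(k) - 1435*(-139)) = √(9*√(-456) - 1435*(-139)) = √(9*(2*I*√114) + 199465) = √(18*I*√114 + 199465) = √(199465 + 18*I*√114)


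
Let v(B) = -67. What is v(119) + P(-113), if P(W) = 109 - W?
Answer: 155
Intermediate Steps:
v(119) + P(-113) = -67 + (109 - 1*(-113)) = -67 + (109 + 113) = -67 + 222 = 155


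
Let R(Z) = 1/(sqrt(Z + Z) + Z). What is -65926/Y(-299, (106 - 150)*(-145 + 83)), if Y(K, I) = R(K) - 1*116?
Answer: 688279504458/1211095913 - 65926*I*sqrt(598)/1211095913 ≈ 568.31 - 0.0013312*I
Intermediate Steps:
R(Z) = 1/(Z + sqrt(2)*sqrt(Z)) (R(Z) = 1/(sqrt(2*Z) + Z) = 1/(sqrt(2)*sqrt(Z) + Z) = 1/(Z + sqrt(2)*sqrt(Z)))
Y(K, I) = -116 + 1/(K + sqrt(2)*sqrt(K)) (Y(K, I) = 1/(K + sqrt(2)*sqrt(K)) - 1*116 = 1/(K + sqrt(2)*sqrt(K)) - 116 = -116 + 1/(K + sqrt(2)*sqrt(K)))
-65926/Y(-299, (106 - 150)*(-145 + 83)) = -65926/(-116 + 1/(-299 + sqrt(2)*sqrt(-299))) = -65926/(-116 + 1/(-299 + sqrt(2)*(I*sqrt(299)))) = -65926/(-116 + 1/(-299 + I*sqrt(598)))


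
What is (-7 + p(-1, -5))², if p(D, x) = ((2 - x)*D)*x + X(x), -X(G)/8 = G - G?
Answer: 784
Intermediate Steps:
X(G) = 0 (X(G) = -8*(G - G) = -8*0 = 0)
p(D, x) = D*x*(2 - x) (p(D, x) = ((2 - x)*D)*x + 0 = (D*(2 - x))*x + 0 = D*x*(2 - x) + 0 = D*x*(2 - x))
(-7 + p(-1, -5))² = (-7 - 1*(-5)*(2 - 1*(-5)))² = (-7 - 1*(-5)*(2 + 5))² = (-7 - 1*(-5)*7)² = (-7 + 35)² = 28² = 784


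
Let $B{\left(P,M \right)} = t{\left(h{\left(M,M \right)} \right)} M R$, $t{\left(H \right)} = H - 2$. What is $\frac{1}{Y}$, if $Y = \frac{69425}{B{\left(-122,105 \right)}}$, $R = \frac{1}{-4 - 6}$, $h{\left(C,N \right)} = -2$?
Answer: $\frac{42}{69425} \approx 0.00060497$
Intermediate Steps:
$R = - \frac{1}{10}$ ($R = \frac{1}{-10} = - \frac{1}{10} \approx -0.1$)
$t{\left(H \right)} = -2 + H$ ($t{\left(H \right)} = H - 2 = -2 + H$)
$B{\left(P,M \right)} = \frac{2 M}{5}$ ($B{\left(P,M \right)} = \left(-2 - 2\right) M \left(- \frac{1}{10}\right) = - 4 M \left(- \frac{1}{10}\right) = \frac{2 M}{5}$)
$Y = \frac{69425}{42}$ ($Y = \frac{69425}{\frac{2}{5} \cdot 105} = \frac{69425}{42} \approx 1653.0$)
$\frac{1}{Y} = \frac{1}{\frac{69425}{42}} = \frac{42}{69425}$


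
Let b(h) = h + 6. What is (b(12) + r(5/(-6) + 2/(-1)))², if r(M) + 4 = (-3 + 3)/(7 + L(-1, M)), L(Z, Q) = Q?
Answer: 196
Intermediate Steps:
b(h) = 6 + h
r(M) = -4 (r(M) = -4 + (-3 + 3)/(7 + M) = -4 + 0/(7 + M) = -4 + 0 = -4)
(b(12) + r(5/(-6) + 2/(-1)))² = ((6 + 12) - 4)² = (18 - 4)² = 14² = 196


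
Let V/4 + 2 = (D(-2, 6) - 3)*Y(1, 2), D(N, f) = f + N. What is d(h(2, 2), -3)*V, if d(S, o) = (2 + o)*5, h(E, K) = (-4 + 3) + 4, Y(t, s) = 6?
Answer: -80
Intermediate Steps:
h(E, K) = 3 (h(E, K) = -1 + 4 = 3)
d(S, o) = 10 + 5*o
D(N, f) = N + f
V = 16 (V = -8 + 4*(((-2 + 6) - 3)*6) = -8 + 4*((4 - 3)*6) = -8 + 4*(1*6) = -8 + 4*6 = -8 + 24 = 16)
d(h(2, 2), -3)*V = (10 + 5*(-3))*16 = (10 - 15)*16 = -5*16 = -80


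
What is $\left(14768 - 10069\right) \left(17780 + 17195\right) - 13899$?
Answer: $164333626$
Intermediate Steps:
$\left(14768 - 10069\right) \left(17780 + 17195\right) - 13899 = 4699 \cdot 34975 - 13899 = 164347525 - 13899 = 164333626$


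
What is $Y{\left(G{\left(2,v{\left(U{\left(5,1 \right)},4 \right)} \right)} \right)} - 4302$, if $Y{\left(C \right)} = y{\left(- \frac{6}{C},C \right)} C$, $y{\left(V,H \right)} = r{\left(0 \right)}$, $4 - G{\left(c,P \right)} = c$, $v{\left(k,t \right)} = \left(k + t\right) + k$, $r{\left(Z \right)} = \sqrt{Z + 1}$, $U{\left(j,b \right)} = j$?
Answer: $-4300$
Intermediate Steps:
$r{\left(Z \right)} = \sqrt{1 + Z}$
$v{\left(k,t \right)} = t + 2 k$
$G{\left(c,P \right)} = 4 - c$
$y{\left(V,H \right)} = 1$ ($y{\left(V,H \right)} = \sqrt{1 + 0} = \sqrt{1} = 1$)
$Y{\left(C \right)} = C$ ($Y{\left(C \right)} = 1 C = C$)
$Y{\left(G{\left(2,v{\left(U{\left(5,1 \right)},4 \right)} \right)} \right)} - 4302 = \left(4 - 2\right) - 4302 = 2 - 4302 = -4300$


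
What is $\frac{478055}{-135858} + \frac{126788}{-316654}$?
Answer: $- \frac{84301596037}{21509989566} \approx -3.9192$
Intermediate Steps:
$\frac{478055}{-135858} + \frac{126788}{-316654} = 478055 \left(- \frac{1}{135858}\right) + 126788 \left(- \frac{1}{316654}\right) = - \frac{478055}{135858} - \frac{63394}{158327} = - \frac{84301596037}{21509989566}$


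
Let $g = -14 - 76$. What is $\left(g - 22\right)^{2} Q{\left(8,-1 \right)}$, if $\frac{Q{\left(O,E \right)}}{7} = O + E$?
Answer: $614656$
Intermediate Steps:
$g = -90$ ($g = -14 - 76 = -90$)
$Q{\left(O,E \right)} = 7 E + 7 O$ ($Q{\left(O,E \right)} = 7 \left(O + E\right) = 7 \left(E + O\right) = 7 E + 7 O$)
$\left(g - 22\right)^{2} Q{\left(8,-1 \right)} = \left(-90 - 22\right)^{2} \left(7 \left(-1\right) + 7 \cdot 8\right) = \left(-112\right)^{2} \left(-7 + 56\right) = 12544 \cdot 49 = 614656$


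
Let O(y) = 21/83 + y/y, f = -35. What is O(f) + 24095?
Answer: 1999989/83 ≈ 24096.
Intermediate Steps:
O(y) = 104/83 (O(y) = 21*(1/83) + 1 = 21/83 + 1 = 104/83)
O(f) + 24095 = 104/83 + 24095 = 1999989/83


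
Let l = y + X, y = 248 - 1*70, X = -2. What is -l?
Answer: -176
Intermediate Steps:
y = 178 (y = 248 - 70 = 178)
l = 176 (l = 178 - 2 = 176)
-l = -1*176 = -176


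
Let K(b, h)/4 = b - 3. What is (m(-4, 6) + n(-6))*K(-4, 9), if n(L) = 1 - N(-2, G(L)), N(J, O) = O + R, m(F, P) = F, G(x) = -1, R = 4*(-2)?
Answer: -168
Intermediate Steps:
R = -8
K(b, h) = -12 + 4*b (K(b, h) = 4*(b - 3) = 4*(-3 + b) = -12 + 4*b)
N(J, O) = -8 + O (N(J, O) = O - 8 = -8 + O)
n(L) = 10 (n(L) = 1 - (-8 - 1) = 1 - 1*(-9) = 1 + 9 = 10)
(m(-4, 6) + n(-6))*K(-4, 9) = (-4 + 10)*(-12 + 4*(-4)) = 6*(-12 - 16) = 6*(-28) = -168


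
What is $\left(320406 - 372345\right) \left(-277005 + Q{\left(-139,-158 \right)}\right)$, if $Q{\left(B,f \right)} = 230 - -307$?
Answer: $14359471452$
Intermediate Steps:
$Q{\left(B,f \right)} = 537$ ($Q{\left(B,f \right)} = 230 + 307 = 537$)
$\left(320406 - 372345\right) \left(-277005 + Q{\left(-139,-158 \right)}\right) = \left(320406 - 372345\right) \left(-277005 + 537\right) = \left(-51939\right) \left(-276468\right) = 14359471452$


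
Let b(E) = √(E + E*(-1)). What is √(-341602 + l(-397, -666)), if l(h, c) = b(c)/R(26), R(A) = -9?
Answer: I*√341602 ≈ 584.47*I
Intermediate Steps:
b(E) = 0 (b(E) = √(E - E) = √0 = 0)
l(h, c) = 0 (l(h, c) = 0/(-9) = 0*(-⅑) = 0)
√(-341602 + l(-397, -666)) = √(-341602 + 0) = √(-341602) = I*√341602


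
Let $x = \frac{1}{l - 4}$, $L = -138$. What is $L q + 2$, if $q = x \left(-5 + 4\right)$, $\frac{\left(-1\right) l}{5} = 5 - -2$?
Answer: $- \frac{20}{13} \approx -1.5385$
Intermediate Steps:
$l = -35$ ($l = - 5 \left(5 - -2\right) = - 5 \left(5 + 2\right) = \left(-5\right) 7 = -35$)
$x = - \frac{1}{39}$ ($x = \frac{1}{-35 - 4} = \frac{1}{-39} = - \frac{1}{39} \approx -0.025641$)
$q = \frac{1}{39}$ ($q = - \frac{-5 + 4}{39} = \left(- \frac{1}{39}\right) \left(-1\right) = \frac{1}{39} \approx 0.025641$)
$L q + 2 = \left(-138\right) \frac{1}{39} + 2 = - \frac{46}{13} + 2 = - \frac{20}{13}$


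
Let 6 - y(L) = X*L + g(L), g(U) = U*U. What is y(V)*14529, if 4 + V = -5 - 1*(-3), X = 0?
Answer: -435870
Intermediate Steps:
g(U) = U**2
V = -6 (V = -4 + (-5 - 1*(-3)) = -4 + (-5 + 3) = -4 - 2 = -6)
y(L) = 6 - L**2 (y(L) = 6 - (0*L + L**2) = 6 - (0 + L**2) = 6 - L**2)
y(V)*14529 = (6 - 1*(-6)**2)*14529 = (6 - 1*36)*14529 = (6 - 36)*14529 = -30*14529 = -435870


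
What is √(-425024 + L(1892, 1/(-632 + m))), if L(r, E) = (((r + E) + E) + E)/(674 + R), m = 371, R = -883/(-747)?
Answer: I*√90926312972064691121/14626469 ≈ 651.94*I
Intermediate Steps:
R = 883/747 (R = -883*(-1/747) = 883/747 ≈ 1.1821)
L(r, E) = 747*r/504361 + 2241*E/504361 (L(r, E) = (((r + E) + E) + E)/(674 + 883/747) = (((E + r) + E) + E)/(504361/747) = ((r + 2*E) + E)*(747/504361) = (r + 3*E)*(747/504361) = 747*r/504361 + 2241*E/504361)
√(-425024 + L(1892, 1/(-632 + m))) = √(-425024 + ((747/504361)*1892 + 2241/(504361*(-632 + 371)))) = √(-425024 + (128484/45851 + (2241/504361)/(-261))) = √(-425024 + (128484/45851 + (2241/504361)*(-1/261))) = √(-425024 + (128484/45851 - 249/14626469)) = √(-425024 + 40986147/14626469) = √(-6216559374109/14626469) = I*√90926312972064691121/14626469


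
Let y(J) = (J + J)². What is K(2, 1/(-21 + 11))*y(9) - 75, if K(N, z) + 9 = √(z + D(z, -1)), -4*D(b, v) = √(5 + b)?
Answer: -2991 + 81*I*√(40 + 70*√10)/5 ≈ -2991.0 + 261.9*I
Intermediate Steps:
D(b, v) = -√(5 + b)/4
y(J) = 4*J² (y(J) = (2*J)² = 4*J²)
K(N, z) = -9 + √(z - √(5 + z)/4)
K(2, 1/(-21 + 11))*y(9) - 75 = (-9 + √(-√(5 + 1/(-21 + 11)) + 4/(-21 + 11))/2)*(4*9²) - 75 = (-9 + √(-√(5 + 1/(-10)) + 4/(-10))/2)*(4*81) - 75 = (-9 + √(-√(5 - ⅒) + 4*(-⅒))/2)*324 - 75 = (-9 + √(-√(49/10) - ⅖)/2)*324 - 75 = (-9 + √(-7*√10/10 - ⅖)/2)*324 - 75 = (-9 + √(-⅖ - 7*√10/10)/2)*324 - 75 = (-2916 + 162*√(-⅖ - 7*√10/10)) - 75 = -2991 + 162*√(-⅖ - 7*√10/10)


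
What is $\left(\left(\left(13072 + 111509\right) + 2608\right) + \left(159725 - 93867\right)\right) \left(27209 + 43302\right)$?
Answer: $13611937017$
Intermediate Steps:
$\left(\left(\left(13072 + 111509\right) + 2608\right) + \left(159725 - 93867\right)\right) \left(27209 + 43302\right) = \left(\left(124581 + 2608\right) + 65858\right) 70511 = \left(127189 + 65858\right) 70511 = 193047 \cdot 70511 = 13611937017$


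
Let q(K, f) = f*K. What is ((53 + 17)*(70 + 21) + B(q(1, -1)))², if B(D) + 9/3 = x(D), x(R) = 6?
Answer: 40615129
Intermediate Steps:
q(K, f) = K*f
B(D) = 3 (B(D) = -3 + 6 = 3)
((53 + 17)*(70 + 21) + B(q(1, -1)))² = ((53 + 17)*(70 + 21) + 3)² = (70*91 + 3)² = (6370 + 3)² = 6373² = 40615129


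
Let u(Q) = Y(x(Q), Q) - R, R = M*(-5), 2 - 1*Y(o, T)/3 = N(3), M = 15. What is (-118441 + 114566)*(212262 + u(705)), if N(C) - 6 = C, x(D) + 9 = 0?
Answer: -822724500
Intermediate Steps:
x(D) = -9 (x(D) = -9 + 0 = -9)
N(C) = 6 + C
Y(o, T) = -21 (Y(o, T) = 6 - 3*(6 + 3) = 6 - 3*9 = 6 - 27 = -21)
R = -75 (R = 15*(-5) = -75)
u(Q) = 54 (u(Q) = -21 - 1*(-75) = -21 + 75 = 54)
(-118441 + 114566)*(212262 + u(705)) = (-118441 + 114566)*(212262 + 54) = -3875*212316 = -822724500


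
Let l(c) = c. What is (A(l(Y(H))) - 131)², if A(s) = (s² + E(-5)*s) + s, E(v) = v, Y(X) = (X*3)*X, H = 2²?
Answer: 3924361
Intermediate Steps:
H = 4
Y(X) = 3*X² (Y(X) = (3*X)*X = 3*X²)
A(s) = s² - 4*s (A(s) = (s² - 5*s) + s = s² - 4*s)
(A(l(Y(H))) - 131)² = ((3*4²)*(-4 + 3*4²) - 131)² = ((3*16)*(-4 + 3*16) - 131)² = (48*(-4 + 48) - 131)² = (48*44 - 131)² = (2112 - 131)² = 1981² = 3924361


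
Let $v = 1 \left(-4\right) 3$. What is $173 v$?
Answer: $-2076$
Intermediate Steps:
$v = -12$ ($v = \left(-4\right) 3 = -12$)
$173 v = 173 \left(-12\right) = -2076$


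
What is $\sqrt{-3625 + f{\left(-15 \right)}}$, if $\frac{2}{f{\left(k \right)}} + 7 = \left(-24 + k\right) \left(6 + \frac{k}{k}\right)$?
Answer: $\frac{3 i \sqrt{1973615}}{70} \approx 60.208 i$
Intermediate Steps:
$f{\left(k \right)} = \frac{2}{-175 + 7 k}$ ($f{\left(k \right)} = \frac{2}{-7 + \left(-24 + k\right) \left(6 + \frac{k}{k}\right)} = \frac{2}{-7 + \left(-24 + k\right) \left(6 + 1\right)} = \frac{2}{-7 + \left(-24 + k\right) 7} = \frac{2}{-7 + \left(-168 + 7 k\right)} = \frac{2}{-175 + 7 k}$)
$\sqrt{-3625 + f{\left(-15 \right)}} = \sqrt{-3625 + \frac{2}{7 \left(-25 - 15\right)}} = \sqrt{-3625 + \frac{2}{7 \left(-40\right)}} = \sqrt{-3625 + \frac{2}{7} \left(- \frac{1}{40}\right)} = \sqrt{-3625 - \frac{1}{140}} = \sqrt{- \frac{507501}{140}} = \frac{3 i \sqrt{1973615}}{70}$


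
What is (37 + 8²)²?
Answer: 10201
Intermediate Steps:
(37 + 8²)² = (37 + 64)² = 101² = 10201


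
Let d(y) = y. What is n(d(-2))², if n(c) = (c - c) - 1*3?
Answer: 9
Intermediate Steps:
n(c) = -3 (n(c) = 0 - 3 = -3)
n(d(-2))² = (-3)² = 9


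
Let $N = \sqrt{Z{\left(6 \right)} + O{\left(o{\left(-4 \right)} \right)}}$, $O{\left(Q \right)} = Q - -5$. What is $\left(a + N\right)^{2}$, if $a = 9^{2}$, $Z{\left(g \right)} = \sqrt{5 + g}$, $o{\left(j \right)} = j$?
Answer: $\left(81 + \sqrt{1 + \sqrt{11}}\right)^{2} \approx 6901.9$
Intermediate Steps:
$O{\left(Q \right)} = 5 + Q$ ($O{\left(Q \right)} = Q + 5 = 5 + Q$)
$a = 81$
$N = \sqrt{1 + \sqrt{11}}$ ($N = \sqrt{\sqrt{5 + 6} + \left(5 - 4\right)} = \sqrt{\sqrt{11} + 1} = \sqrt{1 + \sqrt{11}} \approx 2.0776$)
$\left(a + N\right)^{2} = \left(81 + \sqrt{1 + \sqrt{11}}\right)^{2}$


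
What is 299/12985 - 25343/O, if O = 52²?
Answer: -328270359/35111440 ≈ -9.3494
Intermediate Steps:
O = 2704
299/12985 - 25343/O = 299/12985 - 25343/2704 = -328270359/35111440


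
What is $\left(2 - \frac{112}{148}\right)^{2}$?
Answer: $\frac{2116}{1369} \approx 1.5457$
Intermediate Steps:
$\left(2 - \frac{112}{148}\right)^{2} = \left(2 - \frac{28}{37}\right)^{2} = \left(\frac{46}{37}\right)^{2} = \frac{2116}{1369}$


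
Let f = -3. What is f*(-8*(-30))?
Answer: -720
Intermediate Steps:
f*(-8*(-30)) = -(-24)*(-30) = -3*240 = -720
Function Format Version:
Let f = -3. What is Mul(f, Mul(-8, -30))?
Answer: -720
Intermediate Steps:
Mul(f, Mul(-8, -30)) = Mul(-3, Mul(-8, -30)) = Mul(-3, 240) = -720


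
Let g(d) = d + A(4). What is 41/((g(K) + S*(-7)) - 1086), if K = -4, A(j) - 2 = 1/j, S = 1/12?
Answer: -123/3265 ≈ -0.037672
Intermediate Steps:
S = 1/12 ≈ 0.083333
A(j) = 2 + 1/j
g(d) = 9/4 + d (g(d) = d + (2 + 1/4) = d + (2 + ¼) = d + 9/4 = 9/4 + d)
41/((g(K) + S*(-7)) - 1086) = 41/(((9/4 - 4) + (1/12)*(-7)) - 1086) = 41/((-7/4 - 7/12) - 1086) = 41/(-7/3 - 1086) = 41/(-3265/3) = 41*(-3/3265) = -123/3265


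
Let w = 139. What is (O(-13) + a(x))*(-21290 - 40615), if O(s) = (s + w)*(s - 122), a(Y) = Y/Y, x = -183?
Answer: 1052942145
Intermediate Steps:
a(Y) = 1
O(s) = (-122 + s)*(139 + s) (O(s) = (s + 139)*(s - 122) = (139 + s)*(-122 + s) = (-122 + s)*(139 + s))
(O(-13) + a(x))*(-21290 - 40615) = ((-16958 + (-13)² + 17*(-13)) + 1)*(-21290 - 40615) = ((-16958 + 169 - 221) + 1)*(-61905) = (-17010 + 1)*(-61905) = -17009*(-61905) = 1052942145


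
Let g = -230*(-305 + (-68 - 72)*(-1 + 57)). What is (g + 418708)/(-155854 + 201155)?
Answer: 2292058/45301 ≈ 50.596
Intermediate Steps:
g = 1873350 (g = -230*(-305 - 140*56) = -230*(-305 - 7840) = -230*(-8145) = 1873350)
(g + 418708)/(-155854 + 201155) = (1873350 + 418708)/(-155854 + 201155) = 2292058/45301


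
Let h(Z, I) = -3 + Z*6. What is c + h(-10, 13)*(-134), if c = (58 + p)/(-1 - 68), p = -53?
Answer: 582493/69 ≈ 8441.9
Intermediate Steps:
h(Z, I) = -3 + 6*Z
c = -5/69 (c = (58 - 53)/(-1 - 68) = 5/(-69) = 5*(-1/69) = -5/69 ≈ -0.072464)
c + h(-10, 13)*(-134) = -5/69 + (-3 + 6*(-10))*(-134) = -5/69 + (-3 - 60)*(-134) = -5/69 - 63*(-134) = -5/69 + 8442 = 582493/69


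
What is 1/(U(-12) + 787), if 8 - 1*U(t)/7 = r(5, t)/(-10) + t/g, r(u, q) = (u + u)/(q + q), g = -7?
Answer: 24/19937 ≈ 0.0012038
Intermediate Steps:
r(u, q) = u/q (r(u, q) = (2*u)/((2*q)) = (2*u)*(1/(2*q)) = u/q)
U(t) = 56 + t + 7/(2*t) (U(t) = 56 - 7*((5/t)/(-10) + t/(-7)) = 56 - 7*((5/t)*(-1/10) + t*(-1/7)) = 56 - 7*(-1/(2*t) - t/7) = 56 + (t + 7/(2*t)) = 56 + t + 7/(2*t))
1/(U(-12) + 787) = 1/((56 - 12 + (7/2)/(-12)) + 787) = 1/((56 - 12 + (7/2)*(-1/12)) + 787) = 1/((56 - 12 - 7/24) + 787) = 1/(1049/24 + 787) = 1/(19937/24) = 24/19937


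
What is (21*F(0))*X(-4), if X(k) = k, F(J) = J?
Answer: 0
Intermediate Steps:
(21*F(0))*X(-4) = (21*0)*(-4) = 0*(-4) = 0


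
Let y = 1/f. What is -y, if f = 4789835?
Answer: -1/4789835 ≈ -2.0878e-7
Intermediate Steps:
y = 1/4789835 ≈ 2.0878e-7
-y = -1*1/4789835 = -1/4789835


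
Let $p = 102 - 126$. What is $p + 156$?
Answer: $132$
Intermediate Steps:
$p = -24$
$p + 156 = -24 + 156 = 132$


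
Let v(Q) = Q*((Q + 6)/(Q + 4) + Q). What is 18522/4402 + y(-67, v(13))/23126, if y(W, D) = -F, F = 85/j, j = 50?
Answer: 69085853/16419460 ≈ 4.2076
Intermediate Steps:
v(Q) = Q*(Q + (6 + Q)/(4 + Q)) (v(Q) = Q*((6 + Q)/(4 + Q) + Q) = Q*(Q + (6 + Q)/(4 + Q)))
F = 17/10 (F = 85/50 = 85*(1/50) = 17/10 ≈ 1.7000)
y(W, D) = -17/10 (y(W, D) = -1*17/10 = -17/10)
18522/4402 + y(-67, v(13))/23126 = 18522/4402 - 17/10/23126 = 18522*(1/4402) - 17/10*1/23126 = 9261/2201 - 17/231260 = 69085853/16419460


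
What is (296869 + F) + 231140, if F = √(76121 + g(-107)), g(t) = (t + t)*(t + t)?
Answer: 528009 + √121917 ≈ 5.2836e+5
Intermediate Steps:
g(t) = 4*t² (g(t) = (2*t)*(2*t) = 4*t²)
F = √121917 (F = √(76121 + 4*(-107)²) = √(76121 + 4*11449) = √(76121 + 45796) = √121917 ≈ 349.17)
(296869 + F) + 231140 = (296869 + √121917) + 231140 = 528009 + √121917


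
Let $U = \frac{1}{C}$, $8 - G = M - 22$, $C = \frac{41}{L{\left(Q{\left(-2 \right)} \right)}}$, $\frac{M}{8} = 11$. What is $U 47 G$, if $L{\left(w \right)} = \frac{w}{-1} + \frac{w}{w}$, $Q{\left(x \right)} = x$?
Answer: $- \frac{8178}{41} \approx -199.46$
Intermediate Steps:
$M = 88$ ($M = 8 \cdot 11 = 88$)
$L{\left(w \right)} = 1 - w$ ($L{\left(w \right)} = w \left(-1\right) + 1 = - w + 1 = 1 - w$)
$C = \frac{41}{3}$ ($C = \frac{41}{1 - -2} = \frac{41}{1 + 2} = \frac{41}{3} \approx 13.667$)
$G = -58$ ($G = 8 - \left(88 - 22\right) = 8 - 66 = -58$)
$U = \frac{3}{41}$ ($U = \frac{1}{\frac{41}{3}} = \frac{3}{41} \approx 0.073171$)
$U 47 G = \frac{3}{41} \cdot 47 \left(-58\right) = \frac{141}{41} \left(-58\right) = - \frac{8178}{41}$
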